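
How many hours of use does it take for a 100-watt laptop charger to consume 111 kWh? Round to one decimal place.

1110.0 h

Hours = 111 kWh ÷ 0.1 kW = 1110.0 h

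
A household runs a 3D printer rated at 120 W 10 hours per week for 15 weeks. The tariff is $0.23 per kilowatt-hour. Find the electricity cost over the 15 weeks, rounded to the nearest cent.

$4.14

Runtime = 10 h/week × 15 weeks = 150 h
Energy = 0.12 kW × 150 h = 18 kWh
Cost = 18 kWh × $0.23/kWh = $4.14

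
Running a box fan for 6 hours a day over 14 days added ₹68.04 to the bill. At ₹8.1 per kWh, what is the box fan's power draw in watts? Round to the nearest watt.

Energy = ₹68.04 ÷ ₹8.1/kWh = 8.4 kWh
Runtime = 6 h/day × 14 days = 84 h
Power = 8.4 kWh ÷ 84 h = 0.1 kW = 100 W

100 W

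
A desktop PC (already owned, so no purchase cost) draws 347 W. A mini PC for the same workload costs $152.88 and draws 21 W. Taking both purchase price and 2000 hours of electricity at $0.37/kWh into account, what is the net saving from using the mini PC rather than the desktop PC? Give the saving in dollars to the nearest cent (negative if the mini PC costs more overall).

desktop PC: $0.00 + (347/1000) kW × 2000 h × $0.37 = $0.00 + $256.78 = $256.78
mini PC: $152.88 + (21/1000) kW × 2000 h × $0.37 = $152.88 + $15.54 = $168.42
Saving = $256.78 − $168.42 = $88.36

$88.36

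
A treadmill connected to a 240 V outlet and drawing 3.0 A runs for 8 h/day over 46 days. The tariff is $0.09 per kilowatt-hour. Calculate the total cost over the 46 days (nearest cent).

Power = 3.0 A × 240 V = 720 W = 0.72 kW
Runtime = 8 h/day × 46 days = 368 h
Energy = 0.72 kW × 368 h = 264.96 kWh
Cost = 264.96 kWh × $0.09/kWh = $23.85

$23.85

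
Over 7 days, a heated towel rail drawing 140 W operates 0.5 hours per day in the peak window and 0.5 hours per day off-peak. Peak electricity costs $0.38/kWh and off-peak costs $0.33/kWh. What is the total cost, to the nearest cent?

$0.35

Peak energy = 0.14 kW × 0.5 h × 7 = 0.49 kWh
Off-peak energy = 0.14 kW × 0.5 h × 7 = 0.49 kWh
Cost = 0.49 × $0.38 + 0.49 × $0.33 = $0.1862 + $0.1617 = $0.35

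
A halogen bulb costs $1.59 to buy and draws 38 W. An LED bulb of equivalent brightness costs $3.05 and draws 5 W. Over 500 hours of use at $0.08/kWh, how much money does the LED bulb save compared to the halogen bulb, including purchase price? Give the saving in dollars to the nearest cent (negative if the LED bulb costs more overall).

halogen bulb: $1.59 + (38/1000) kW × 500 h × $0.08 = $1.59 + $1.52 = $3.11
LED bulb: $3.05 + (5/1000) kW × 500 h × $0.08 = $3.05 + $0.2 = $3.25
Saving = $3.11 − $3.25 = −$0.14

-$0.14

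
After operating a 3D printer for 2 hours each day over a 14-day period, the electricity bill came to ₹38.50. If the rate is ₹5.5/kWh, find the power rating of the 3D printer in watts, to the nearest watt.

Energy = ₹38.50 ÷ ₹5.5/kWh = 7 kWh
Runtime = 2 h/day × 14 days = 28 h
Power = 7 kWh ÷ 28 h = 0.25 kW = 250 W

250 W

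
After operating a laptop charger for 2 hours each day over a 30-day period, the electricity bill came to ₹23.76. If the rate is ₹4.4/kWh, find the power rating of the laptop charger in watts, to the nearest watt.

90 W

Energy = ₹23.76 ÷ ₹4.4/kWh = 5.4 kWh
Runtime = 2 h/day × 30 days = 60 h
Power = 5.4 kWh ÷ 60 h = 0.09 kW = 90 W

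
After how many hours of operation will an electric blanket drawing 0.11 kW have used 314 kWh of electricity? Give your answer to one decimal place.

Hours = 314 kWh ÷ 0.11 kW = 2854.5 h

2854.5 h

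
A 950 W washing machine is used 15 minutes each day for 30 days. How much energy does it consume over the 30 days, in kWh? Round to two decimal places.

7.13 kWh

Runtime = 15 min × 30 = 450 min = 7.5 h
Energy = 0.95 kW × 7.5 h = 7.125 kWh ≈ 7.13 kWh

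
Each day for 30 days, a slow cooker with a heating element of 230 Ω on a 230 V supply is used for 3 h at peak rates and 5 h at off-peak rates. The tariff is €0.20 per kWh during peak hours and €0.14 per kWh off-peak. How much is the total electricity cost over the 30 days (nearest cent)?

Power = V²/R = 230²/230 = 230 W = 0.23 kW
Peak energy = 0.23 kW × 3 h × 30 = 20.7 kWh
Off-peak energy = 0.23 kW × 5 h × 30 = 34.5 kWh
Cost = 20.7 × €0.20 + 34.5 × €0.14 = €4.14 + €4.83 = €8.97

€8.97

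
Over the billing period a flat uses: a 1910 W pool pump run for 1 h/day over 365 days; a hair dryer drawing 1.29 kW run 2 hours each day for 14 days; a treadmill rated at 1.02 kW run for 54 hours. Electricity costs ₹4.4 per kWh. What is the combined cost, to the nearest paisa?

pool pump: Runtime = 1 h/day × 365 days = 365 h
pool pump: 1.91 kW × 365 h = 697.15 kWh
hair dryer: Runtime = 2 h/day × 14 days = 28 h
hair dryer: 1.29 kW × 28 h = 36.12 kWh
treadmill: 1.02 kW × 54 h = 55.08 kWh
Total energy = 788.35 kWh
Cost = 788.35 × ₹4.4 = ₹3468.74

₹3468.74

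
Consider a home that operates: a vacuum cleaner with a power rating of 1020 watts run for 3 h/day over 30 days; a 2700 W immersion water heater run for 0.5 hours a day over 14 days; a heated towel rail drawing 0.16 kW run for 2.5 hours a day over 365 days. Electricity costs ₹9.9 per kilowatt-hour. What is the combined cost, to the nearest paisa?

₹2541.33

vacuum cleaner: Runtime = 3 h/day × 30 days = 90 h
vacuum cleaner: 1.02 kW × 90 h = 91.8 kWh
immersion water heater: Runtime = 0.5 h/day × 14 days = 7 h
immersion water heater: 2.7 kW × 7 h = 18.9 kWh
heated towel rail: Runtime = 2.5 h/day × 365 days = 912.5 h
heated towel rail: 0.16 kW × 912.5 h = 146 kWh
Total energy = 256.7 kWh
Cost = 256.7 × ₹9.9 = ₹2541.33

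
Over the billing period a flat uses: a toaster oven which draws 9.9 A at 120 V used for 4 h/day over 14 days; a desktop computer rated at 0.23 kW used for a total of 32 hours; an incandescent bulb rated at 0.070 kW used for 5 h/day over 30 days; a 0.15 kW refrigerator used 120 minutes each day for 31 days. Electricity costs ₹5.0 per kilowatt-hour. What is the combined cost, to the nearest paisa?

toaster oven: Power = 9.9 A × 120 V = 1188 W = 1.188 kW
toaster oven: Runtime = 4 h/day × 14 days = 56 h
toaster oven: 1.188 kW × 56 h = 66.528 kWh
desktop computer: 0.23 kW × 32 h = 7.36 kWh
incandescent bulb: Runtime = 5 h/day × 30 days = 150 h
incandescent bulb: 0.07 kW × 150 h = 10.5 kWh
refrigerator: Runtime = 120 min × 31 = 3720 min = 62 h
refrigerator: 0.15 kW × 62 h = 9.3 kWh
Total energy = 93.688 kWh
Cost = 93.688 × ₹5.0 = ₹468.44

₹468.44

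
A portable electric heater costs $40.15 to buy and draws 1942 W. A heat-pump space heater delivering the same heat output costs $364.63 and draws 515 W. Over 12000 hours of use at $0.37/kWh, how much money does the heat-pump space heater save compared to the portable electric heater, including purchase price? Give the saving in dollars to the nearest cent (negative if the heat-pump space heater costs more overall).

portable electric heater: $40.15 + (1942/1000) kW × 12000 h × $0.37 = $40.15 + $8622.48 = $8662.63
heat-pump space heater: $364.63 + (515/1000) kW × 12000 h × $0.37 = $364.63 + $2286.6 = $2651.23
Saving = $8662.63 − $2651.23 = $6011.4

$6011.40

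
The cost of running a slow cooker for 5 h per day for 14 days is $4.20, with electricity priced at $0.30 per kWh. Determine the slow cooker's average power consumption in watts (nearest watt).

Energy = $4.20 ÷ $0.30/kWh = 14 kWh
Runtime = 5 h/day × 14 days = 70 h
Power = 14 kWh ÷ 70 h = 0.2 kW = 200 W

200 W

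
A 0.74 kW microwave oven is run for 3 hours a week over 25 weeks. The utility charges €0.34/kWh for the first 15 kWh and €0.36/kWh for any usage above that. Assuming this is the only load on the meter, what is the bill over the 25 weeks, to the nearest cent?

€19.68

Runtime = 3 h/week × 25 weeks = 75 h
Energy = 0.74 kW × 75 h = 55.5 kWh
Tier 1 (0–15 kWh): 15 × €0.34 = €5.1
Above 15 kWh: 40.5 × €0.36 = €14.58
Bill = €19.68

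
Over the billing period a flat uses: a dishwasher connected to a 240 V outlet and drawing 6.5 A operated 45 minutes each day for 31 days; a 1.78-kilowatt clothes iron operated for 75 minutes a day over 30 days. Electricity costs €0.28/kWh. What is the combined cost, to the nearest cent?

€28.85

dishwasher: Power = 6.5 A × 240 V = 1560 W = 1.56 kW
dishwasher: Runtime = 45 min × 31 = 1395 min = 23.25 h
dishwasher: 1.56 kW × 23.25 h = 36.27 kWh
clothes iron: Runtime = 75 min × 30 = 2250 min = 37.5 h
clothes iron: 1.78 kW × 37.5 h = 66.75 kWh
Total energy = 103.02 kWh
Cost = 103.02 × €0.28 = €28.85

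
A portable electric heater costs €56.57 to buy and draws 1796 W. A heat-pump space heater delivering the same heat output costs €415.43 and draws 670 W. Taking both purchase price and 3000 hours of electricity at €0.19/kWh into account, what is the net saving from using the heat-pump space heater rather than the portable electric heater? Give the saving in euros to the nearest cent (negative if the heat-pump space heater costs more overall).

portable electric heater: €56.57 + (1796/1000) kW × 3000 h × €0.19 = €56.57 + €1023.72 = €1080.29
heat-pump space heater: €415.43 + (670/1000) kW × 3000 h × €0.19 = €415.43 + €381.9 = €797.33
Saving = €1080.29 − €797.33 = €282.96

€282.96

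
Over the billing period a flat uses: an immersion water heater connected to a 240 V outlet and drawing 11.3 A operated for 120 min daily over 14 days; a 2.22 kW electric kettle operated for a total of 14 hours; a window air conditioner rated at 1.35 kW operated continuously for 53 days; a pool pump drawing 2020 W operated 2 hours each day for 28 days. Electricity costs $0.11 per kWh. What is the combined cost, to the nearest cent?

immersion water heater: Power = 11.3 A × 240 V = 2712 W = 2.712 kW
immersion water heater: Runtime = 120 min × 14 = 1680 min = 28 h
immersion water heater: 2.712 kW × 28 h = 75.936 kWh
electric kettle: 2.22 kW × 14 h = 31.08 kWh
window air conditioner: Runtime = 24 h × 53 = 1272 h
window air conditioner: 1.35 kW × 1272 h = 1717.2 kWh
pool pump: Runtime = 2 h/day × 28 days = 56 h
pool pump: 2.02 kW × 56 h = 113.12 kWh
Total energy = 1937.336 kWh
Cost = 1937.336 × $0.11 = $213.11

$213.11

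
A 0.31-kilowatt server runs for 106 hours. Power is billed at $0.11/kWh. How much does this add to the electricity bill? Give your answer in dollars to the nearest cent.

$3.61

Energy = 0.31 kW × 106 h = 32.86 kWh
Cost = 32.86 kWh × $0.11/kWh = $3.61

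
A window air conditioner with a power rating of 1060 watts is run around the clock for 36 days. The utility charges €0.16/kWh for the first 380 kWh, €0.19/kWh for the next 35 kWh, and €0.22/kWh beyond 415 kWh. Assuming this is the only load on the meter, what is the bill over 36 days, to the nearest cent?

€177.63

Runtime = 24 h × 36 = 864 h
Energy = 1.06 kW × 864 h = 915.84 kWh
Tier 1 (0–380 kWh): 380 × €0.16 = €60.8
Tier 2 (380–415 kWh): 35 × €0.19 = €6.65
Above 415 kWh: 500.84 × €0.22 = €110.1848
Bill = €177.63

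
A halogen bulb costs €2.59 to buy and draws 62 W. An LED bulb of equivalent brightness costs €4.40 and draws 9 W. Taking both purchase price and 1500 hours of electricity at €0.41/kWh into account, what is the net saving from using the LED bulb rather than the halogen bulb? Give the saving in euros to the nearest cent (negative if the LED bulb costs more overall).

€30.79

halogen bulb: €2.59 + (62/1000) kW × 1500 h × €0.41 = €2.59 + €38.13 = €40.72
LED bulb: €4.40 + (9/1000) kW × 1500 h × €0.41 = €4.40 + €5.535 = €9.935
Saving = €40.72 − €9.935 = €30.785 → €30.79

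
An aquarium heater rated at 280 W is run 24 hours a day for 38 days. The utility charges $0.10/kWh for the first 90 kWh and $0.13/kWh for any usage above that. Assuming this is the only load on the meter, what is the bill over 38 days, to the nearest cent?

$30.50

Runtime = 24 h × 38 = 912 h
Energy = 0.28 kW × 912 h = 255.36 kWh
Tier 1 (0–90 kWh): 90 × $0.10 = $9
Above 90 kWh: 165.36 × $0.13 = $21.4968
Bill = $30.50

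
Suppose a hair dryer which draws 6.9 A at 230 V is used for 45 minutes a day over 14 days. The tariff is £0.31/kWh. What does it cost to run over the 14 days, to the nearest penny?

Power = 6.9 A × 230 V = 1587 W = 1.587 kW
Runtime = 45 min × 14 = 630 min = 10.5 h
Energy = 1.587 kW × 10.5 h = 16.6635 kWh
Cost = 16.6635 kWh × £0.31/kWh = £5.17

£5.17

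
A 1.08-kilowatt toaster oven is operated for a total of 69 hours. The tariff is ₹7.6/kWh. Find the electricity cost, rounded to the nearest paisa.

Energy = 1.08 kW × 69 h = 74.52 kWh
Cost = 74.52 kWh × ₹7.6/kWh = ₹566.35

₹566.35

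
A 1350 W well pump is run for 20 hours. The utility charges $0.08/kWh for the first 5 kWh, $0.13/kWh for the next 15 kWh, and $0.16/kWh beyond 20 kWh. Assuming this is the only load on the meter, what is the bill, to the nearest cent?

$3.47

Energy = 1.35 kW × 20 h = 27 kWh
Tier 1 (0–5 kWh): 5 × $0.08 = $0.4
Tier 2 (5–20 kWh): 15 × $0.13 = $1.95
Above 20 kWh: 7 × $0.16 = $1.12
Bill = $3.47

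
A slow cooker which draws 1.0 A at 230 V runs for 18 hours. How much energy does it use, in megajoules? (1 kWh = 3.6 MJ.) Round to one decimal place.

14.9 MJ

Power = 1.0 A × 230 V = 230 W = 0.23 kW
Energy = 0.23 kW × 18 h = 4.14 kWh
= 4.14 × 3.6 MJ = 14.9 MJ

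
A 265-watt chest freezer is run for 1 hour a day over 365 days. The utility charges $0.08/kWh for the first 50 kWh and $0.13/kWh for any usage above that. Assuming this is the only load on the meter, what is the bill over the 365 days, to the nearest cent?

Runtime = 1 h/day × 365 days = 365 h
Energy = 0.265 kW × 365 h = 96.725 kWh
Tier 1 (0–50 kWh): 50 × $0.08 = $4
Above 50 kWh: 46.725 × $0.13 = $6.07425
Bill = $10.07

$10.07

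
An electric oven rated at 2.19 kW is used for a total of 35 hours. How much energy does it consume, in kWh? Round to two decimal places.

Energy = 2.19 kW × 35 h = 76.65 kWh

76.65 kWh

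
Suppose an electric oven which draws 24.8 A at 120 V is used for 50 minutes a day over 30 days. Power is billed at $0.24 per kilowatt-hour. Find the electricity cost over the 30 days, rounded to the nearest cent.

$17.86

Power = 24.8 A × 120 V = 2976 W = 2.976 kW
Runtime = 50 min × 30 = 1500 min = 25 h
Energy = 2.976 kW × 25 h = 74.4 kWh
Cost = 74.4 kWh × $0.24/kWh = $17.86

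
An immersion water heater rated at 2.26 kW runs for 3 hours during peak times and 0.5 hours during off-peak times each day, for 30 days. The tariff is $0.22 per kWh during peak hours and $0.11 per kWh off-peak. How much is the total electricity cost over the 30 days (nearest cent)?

Peak energy = 2.26 kW × 3 h × 30 = 203.4 kWh
Off-peak energy = 2.26 kW × 0.5 h × 30 = 33.9 kWh
Cost = 203.4 × $0.22 + 33.9 × $0.11 = $44.748 + $3.729 = $48.48

$48.48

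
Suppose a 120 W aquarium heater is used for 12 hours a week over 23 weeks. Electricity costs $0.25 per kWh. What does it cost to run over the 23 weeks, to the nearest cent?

$8.28

Runtime = 12 h/week × 23 weeks = 276 h
Energy = 0.12 kW × 276 h = 33.12 kWh
Cost = 33.12 kWh × $0.25/kWh = $8.28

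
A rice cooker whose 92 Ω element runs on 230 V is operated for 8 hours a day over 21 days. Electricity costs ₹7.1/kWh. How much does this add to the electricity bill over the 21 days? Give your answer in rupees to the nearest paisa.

₹685.86

Power = V²/R = 230²/92 = 575 W = 0.575 kW
Runtime = 8 h/day × 21 days = 168 h
Energy = 0.575 kW × 168 h = 96.6 kWh
Cost = 96.6 kWh × ₹7.1/kWh = ₹685.86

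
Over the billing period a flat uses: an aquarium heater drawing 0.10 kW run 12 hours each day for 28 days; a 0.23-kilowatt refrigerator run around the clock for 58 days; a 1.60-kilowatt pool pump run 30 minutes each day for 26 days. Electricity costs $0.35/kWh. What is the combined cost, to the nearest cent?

$131.10

aquarium heater: Runtime = 12 h/day × 28 days = 336 h
aquarium heater: 0.1 kW × 336 h = 33.6 kWh
refrigerator: Runtime = 24 h × 58 = 1392 h
refrigerator: 0.23 kW × 1392 h = 320.16 kWh
pool pump: Runtime = 30 min × 26 = 780 min = 13 h
pool pump: 1.6 kW × 13 h = 20.8 kWh
Total energy = 374.56 kWh
Cost = 374.56 × $0.35 = $131.10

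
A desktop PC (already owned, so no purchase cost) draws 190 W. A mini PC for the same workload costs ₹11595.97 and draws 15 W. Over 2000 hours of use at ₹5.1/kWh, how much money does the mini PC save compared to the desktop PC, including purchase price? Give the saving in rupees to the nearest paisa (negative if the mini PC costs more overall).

-₹9810.97

desktop PC: ₹0.00 + (190/1000) kW × 2000 h × ₹5.1 = ₹0.00 + ₹1938 = ₹1938
mini PC: ₹11595.97 + (15/1000) kW × 2000 h × ₹5.1 = ₹11595.97 + ₹153 = ₹11748.97
Saving = ₹1938 − ₹11748.97 = −₹9810.97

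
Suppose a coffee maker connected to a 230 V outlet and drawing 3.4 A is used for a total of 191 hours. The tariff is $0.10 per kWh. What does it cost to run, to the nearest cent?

$14.94

Power = 3.4 A × 230 V = 782 W = 0.782 kW
Energy = 0.782 kW × 191 h = 149.362 kWh
Cost = 149.362 kWh × $0.10/kWh = $14.94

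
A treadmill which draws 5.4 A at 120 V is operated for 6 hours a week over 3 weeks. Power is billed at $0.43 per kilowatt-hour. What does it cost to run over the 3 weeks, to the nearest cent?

$5.02

Power = 5.4 A × 120 V = 648 W = 0.648 kW
Runtime = 6 h/week × 3 weeks = 18 h
Energy = 0.648 kW × 18 h = 11.664 kWh
Cost = 11.664 kWh × $0.43/kWh = $5.02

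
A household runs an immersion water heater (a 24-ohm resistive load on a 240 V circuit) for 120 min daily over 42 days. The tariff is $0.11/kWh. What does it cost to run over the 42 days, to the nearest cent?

$22.18

Power = V²/R = 240²/24 = 2400 W = 2.4 kW
Runtime = 120 min × 42 = 5040 min = 84 h
Energy = 2.4 kW × 84 h = 201.6 kWh
Cost = 201.6 kWh × $0.11/kWh = $22.18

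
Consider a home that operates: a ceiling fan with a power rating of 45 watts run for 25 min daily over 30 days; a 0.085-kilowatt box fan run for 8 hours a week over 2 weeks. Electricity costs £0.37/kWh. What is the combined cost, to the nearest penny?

£0.71

ceiling fan: Runtime = 25 min × 30 = 750 min = 12.5 h
ceiling fan: 0.045 kW × 12.5 h = 0.5625 kWh
box fan: Runtime = 8 h/week × 2 weeks = 16 h
box fan: 0.085 kW × 16 h = 1.36 kWh
Total energy = 1.9225 kWh
Cost = 1.9225 × £0.37 = £0.71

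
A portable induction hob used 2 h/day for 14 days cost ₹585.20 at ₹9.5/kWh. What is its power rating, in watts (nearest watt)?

Energy = ₹585.20 ÷ ₹9.5/kWh = 61.6 kWh
Runtime = 2 h/day × 14 days = 28 h
Power = 61.6 kWh ÷ 28 h = 2.2 kW = 2200 W

2200 W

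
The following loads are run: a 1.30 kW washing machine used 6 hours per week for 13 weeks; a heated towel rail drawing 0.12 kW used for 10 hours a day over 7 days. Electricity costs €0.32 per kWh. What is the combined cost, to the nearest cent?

€35.14

washing machine: Runtime = 6 h/week × 13 weeks = 78 h
washing machine: 1.3 kW × 78 h = 101.4 kWh
heated towel rail: Runtime = 10 h/day × 7 days = 70 h
heated towel rail: 0.12 kW × 70 h = 8.4 kWh
Total energy = 109.8 kWh
Cost = 109.8 × €0.32 = €35.14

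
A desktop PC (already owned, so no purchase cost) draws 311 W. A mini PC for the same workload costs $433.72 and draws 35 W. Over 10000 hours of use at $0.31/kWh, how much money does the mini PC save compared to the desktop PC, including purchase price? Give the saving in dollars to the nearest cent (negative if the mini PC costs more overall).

desktop PC: $0.00 + (311/1000) kW × 10000 h × $0.31 = $0.00 + $964.1 = $964.1
mini PC: $433.72 + (35/1000) kW × 10000 h × $0.31 = $433.72 + $108.5 = $542.22
Saving = $964.1 − $542.22 = $421.88

$421.88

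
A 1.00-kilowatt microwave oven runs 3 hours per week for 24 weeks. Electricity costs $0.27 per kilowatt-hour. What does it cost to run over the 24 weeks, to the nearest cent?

$19.44

Runtime = 3 h/week × 24 weeks = 72 h
Energy = 1 kW × 72 h = 72 kWh
Cost = 72 kWh × $0.27/kWh = $19.44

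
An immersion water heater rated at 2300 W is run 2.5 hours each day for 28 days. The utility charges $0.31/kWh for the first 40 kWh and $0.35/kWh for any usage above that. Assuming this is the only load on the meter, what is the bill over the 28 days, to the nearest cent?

Runtime = 2.5 h/day × 28 days = 70 h
Energy = 2.3 kW × 70 h = 161 kWh
Tier 1 (0–40 kWh): 40 × $0.31 = $12.4
Above 40 kWh: 121 × $0.35 = $42.35
Bill = $54.75

$54.75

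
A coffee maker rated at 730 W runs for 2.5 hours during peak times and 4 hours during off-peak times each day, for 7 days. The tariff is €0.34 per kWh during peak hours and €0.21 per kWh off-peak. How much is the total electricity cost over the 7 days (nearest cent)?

€8.64

Peak energy = 0.73 kW × 2.5 h × 7 = 12.775 kWh
Off-peak energy = 0.73 kW × 4 h × 7 = 20.44 kWh
Cost = 12.775 × €0.34 + 20.44 × €0.21 = €4.3435 + €4.2924 = €8.64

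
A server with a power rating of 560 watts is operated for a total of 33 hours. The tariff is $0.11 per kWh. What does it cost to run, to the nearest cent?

Energy = 0.56 kW × 33 h = 18.48 kWh
Cost = 18.48 kWh × $0.11/kWh = $2.03

$2.03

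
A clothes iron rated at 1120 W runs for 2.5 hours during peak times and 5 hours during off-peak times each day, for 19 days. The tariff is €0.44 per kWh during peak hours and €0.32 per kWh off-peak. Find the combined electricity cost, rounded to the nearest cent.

€57.46

Peak energy = 1.12 kW × 2.5 h × 19 = 53.2 kWh
Off-peak energy = 1.12 kW × 5 h × 19 = 106.4 kWh
Cost = 53.2 × €0.44 + 106.4 × €0.32 = €23.408 + €34.048 = €57.46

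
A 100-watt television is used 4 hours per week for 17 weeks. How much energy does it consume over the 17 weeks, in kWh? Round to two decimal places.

6.80 kWh

Runtime = 4 h/week × 17 weeks = 68 h
Energy = 0.1 kW × 68 h = 6.8 kWh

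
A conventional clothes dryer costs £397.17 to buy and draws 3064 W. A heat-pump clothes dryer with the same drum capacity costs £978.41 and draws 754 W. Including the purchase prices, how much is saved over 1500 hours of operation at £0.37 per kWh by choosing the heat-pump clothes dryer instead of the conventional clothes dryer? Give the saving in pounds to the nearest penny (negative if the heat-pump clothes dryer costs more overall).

£700.81

conventional clothes dryer: £397.17 + (3064/1000) kW × 1500 h × £0.37 = £397.17 + £1700.52 = £2097.69
heat-pump clothes dryer: £978.41 + (754/1000) kW × 1500 h × £0.37 = £978.41 + £418.47 = £1396.88
Saving = £2097.69 − £1396.88 = £700.81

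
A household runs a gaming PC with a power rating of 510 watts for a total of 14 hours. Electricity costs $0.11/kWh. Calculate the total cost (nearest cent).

Energy = 0.51 kW × 14 h = 7.14 kWh
Cost = 7.14 kWh × $0.11/kWh = $0.79

$0.79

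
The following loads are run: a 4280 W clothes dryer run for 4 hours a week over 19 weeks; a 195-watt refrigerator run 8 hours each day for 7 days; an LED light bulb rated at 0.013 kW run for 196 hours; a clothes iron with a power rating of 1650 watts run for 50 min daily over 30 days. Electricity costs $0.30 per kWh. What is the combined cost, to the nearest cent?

$114.00

clothes dryer: Runtime = 4 h/week × 19 weeks = 76 h
clothes dryer: 4.28 kW × 76 h = 325.28 kWh
refrigerator: Runtime = 8 h/day × 7 days = 56 h
refrigerator: 0.195 kW × 56 h = 10.92 kWh
LED light bulb: 0.013 kW × 196 h = 2.548 kWh
clothes iron: Runtime = 50 min × 30 = 1500 min = 25 h
clothes iron: 1.65 kW × 25 h = 41.25 kWh
Total energy = 379.998 kWh
Cost = 379.998 × $0.30 = $114.00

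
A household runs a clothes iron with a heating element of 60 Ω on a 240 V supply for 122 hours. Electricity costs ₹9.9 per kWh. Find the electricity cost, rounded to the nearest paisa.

Power = V²/R = 240²/60 = 960 W = 0.96 kW
Energy = 0.96 kW × 122 h = 117.12 kWh
Cost = 117.12 kWh × ₹9.9/kWh = ₹1159.49

₹1159.49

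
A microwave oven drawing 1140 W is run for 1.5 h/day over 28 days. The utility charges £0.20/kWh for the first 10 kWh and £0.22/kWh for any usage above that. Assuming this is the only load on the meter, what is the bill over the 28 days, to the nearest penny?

£10.33

Runtime = 1.5 h/day × 28 days = 42 h
Energy = 1.14 kW × 42 h = 47.88 kWh
Tier 1 (0–10 kWh): 10 × £0.20 = £2
Above 10 kWh: 37.88 × £0.22 = £8.3336
Bill = £10.33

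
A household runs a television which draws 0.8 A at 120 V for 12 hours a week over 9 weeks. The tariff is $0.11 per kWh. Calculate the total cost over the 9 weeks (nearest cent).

$1.14

Power = 0.8 A × 120 V = 96 W = 0.096 kW
Runtime = 12 h/week × 9 weeks = 108 h
Energy = 0.096 kW × 108 h = 10.368 kWh
Cost = 10.368 kWh × $0.11/kWh = $1.14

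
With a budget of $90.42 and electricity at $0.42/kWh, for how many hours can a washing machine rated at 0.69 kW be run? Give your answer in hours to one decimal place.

Energy available = $90.42 ÷ $0.42/kWh = 215.2857 kWh
Hours = 215.2857 kWh ÷ 0.69 kW = 312.0 h

312.0 h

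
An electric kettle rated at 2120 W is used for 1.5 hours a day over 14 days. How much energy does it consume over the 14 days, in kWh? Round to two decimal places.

44.52 kWh

Runtime = 1.5 h/day × 14 days = 21 h
Energy = 2.12 kW × 21 h = 44.52 kWh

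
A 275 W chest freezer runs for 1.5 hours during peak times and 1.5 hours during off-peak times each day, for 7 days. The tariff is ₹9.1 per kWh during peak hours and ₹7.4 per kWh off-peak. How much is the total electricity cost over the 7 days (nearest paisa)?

Peak energy = 0.275 kW × 1.5 h × 7 = 2.8875 kWh
Off-peak energy = 0.275 kW × 1.5 h × 7 = 2.8875 kWh
Cost = 2.8875 × ₹9.1 + 2.8875 × ₹7.4 = ₹26.27625 + ₹21.3675 = ₹47.64

₹47.64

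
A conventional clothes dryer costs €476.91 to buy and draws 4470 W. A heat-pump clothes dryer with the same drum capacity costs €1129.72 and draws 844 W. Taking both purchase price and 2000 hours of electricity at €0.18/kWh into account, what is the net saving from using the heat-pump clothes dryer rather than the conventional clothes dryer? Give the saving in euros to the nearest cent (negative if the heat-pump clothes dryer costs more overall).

€652.55

conventional clothes dryer: €476.91 + (4470/1000) kW × 2000 h × €0.18 = €476.91 + €1609.2 = €2086.11
heat-pump clothes dryer: €1129.72 + (844/1000) kW × 2000 h × €0.18 = €1129.72 + €303.84 = €1433.56
Saving = €2086.11 − €1433.56 = €652.55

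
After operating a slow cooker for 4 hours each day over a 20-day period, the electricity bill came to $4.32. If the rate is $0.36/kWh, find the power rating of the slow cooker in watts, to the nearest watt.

150 W

Energy = $4.32 ÷ $0.36/kWh = 12 kWh
Runtime = 4 h/day × 20 days = 80 h
Power = 12 kWh ÷ 80 h = 0.15 kW = 150 W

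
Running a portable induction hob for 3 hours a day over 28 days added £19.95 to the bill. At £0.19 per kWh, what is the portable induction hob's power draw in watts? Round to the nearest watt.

1250 W

Energy = £19.95 ÷ £0.19/kWh = 105 kWh
Runtime = 3 h/day × 28 days = 84 h
Power = 105 kWh ÷ 84 h = 1.25 kW = 1250 W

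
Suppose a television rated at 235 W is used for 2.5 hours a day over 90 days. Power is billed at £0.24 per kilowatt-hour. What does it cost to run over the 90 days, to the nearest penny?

£12.69

Runtime = 2.5 h/day × 90 days = 225 h
Energy = 0.235 kW × 225 h = 52.875 kWh
Cost = 52.875 kWh × £0.24/kWh = £12.69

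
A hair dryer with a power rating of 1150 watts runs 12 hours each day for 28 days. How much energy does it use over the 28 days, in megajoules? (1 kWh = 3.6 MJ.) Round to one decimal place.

1391.0 MJ

Runtime = 12 h/day × 28 days = 336 h
Energy = 1.15 kW × 336 h = 386.4 kWh
= 386.4 × 3.6 MJ = 1391.0 MJ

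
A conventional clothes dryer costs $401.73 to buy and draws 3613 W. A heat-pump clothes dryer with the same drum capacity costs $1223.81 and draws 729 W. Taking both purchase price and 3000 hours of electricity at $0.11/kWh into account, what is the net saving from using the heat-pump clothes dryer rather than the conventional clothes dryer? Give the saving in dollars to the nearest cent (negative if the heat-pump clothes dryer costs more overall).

$129.64

conventional clothes dryer: $401.73 + (3613/1000) kW × 3000 h × $0.11 = $401.73 + $1192.29 = $1594.02
heat-pump clothes dryer: $1223.81 + (729/1000) kW × 3000 h × $0.11 = $1223.81 + $240.57 = $1464.38
Saving = $1594.02 − $1464.38 = $129.64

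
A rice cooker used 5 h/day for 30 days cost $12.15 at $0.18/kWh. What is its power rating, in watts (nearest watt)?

450 W

Energy = $12.15 ÷ $0.18/kWh = 67.5 kWh
Runtime = 5 h/day × 30 days = 150 h
Power = 67.5 kWh ÷ 150 h = 0.45 kW = 450 W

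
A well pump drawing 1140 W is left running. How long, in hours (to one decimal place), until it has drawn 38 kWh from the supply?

33.3 h

Hours = 38 kWh ÷ 1.14 kW = 33.3 h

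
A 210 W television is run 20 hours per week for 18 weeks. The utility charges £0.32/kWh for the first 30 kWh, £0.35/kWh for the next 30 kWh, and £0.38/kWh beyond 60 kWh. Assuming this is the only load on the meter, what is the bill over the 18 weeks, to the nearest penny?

Runtime = 20 h/week × 18 weeks = 360 h
Energy = 0.21 kW × 360 h = 75.6 kWh
Tier 1 (0–30 kWh): 30 × £0.32 = £9.6
Tier 2 (30–60 kWh): 30 × £0.35 = £10.5
Above 60 kWh: 15.6 × £0.38 = £5.928
Bill = £26.03

£26.03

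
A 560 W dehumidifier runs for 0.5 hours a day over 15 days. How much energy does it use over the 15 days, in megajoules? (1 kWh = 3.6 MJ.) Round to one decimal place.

Runtime = 0.5 h/day × 15 days = 7.5 h
Energy = 0.56 kW × 7.5 h = 4.2 kWh
= 4.2 × 3.6 MJ = 15.1 MJ

15.1 MJ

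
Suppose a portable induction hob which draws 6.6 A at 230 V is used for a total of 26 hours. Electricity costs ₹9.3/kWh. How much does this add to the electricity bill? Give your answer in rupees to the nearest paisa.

Power = 6.6 A × 230 V = 1518 W = 1.518 kW
Energy = 1.518 kW × 26 h = 39.468 kWh
Cost = 39.468 kWh × ₹9.3/kWh = ₹367.05

₹367.05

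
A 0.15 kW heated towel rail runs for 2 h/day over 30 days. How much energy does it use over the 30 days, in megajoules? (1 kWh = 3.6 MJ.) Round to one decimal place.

32.4 MJ

Runtime = 2 h/day × 30 days = 60 h
Energy = 0.15 kW × 60 h = 9 kWh
= 9 × 3.6 MJ = 32.4 MJ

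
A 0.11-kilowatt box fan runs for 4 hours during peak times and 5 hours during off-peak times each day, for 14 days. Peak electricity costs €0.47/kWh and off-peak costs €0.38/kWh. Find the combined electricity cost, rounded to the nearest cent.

€5.82

Peak energy = 0.11 kW × 4 h × 14 = 6.16 kWh
Off-peak energy = 0.11 kW × 5 h × 14 = 7.7 kWh
Cost = 6.16 × €0.47 + 7.7 × €0.38 = €2.8952 + €2.926 = €5.82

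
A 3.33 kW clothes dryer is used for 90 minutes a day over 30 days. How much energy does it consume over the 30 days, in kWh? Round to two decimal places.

149.85 kWh

Runtime = 90 min × 30 = 2700 min = 45 h
Energy = 3.33 kW × 45 h = 149.85 kWh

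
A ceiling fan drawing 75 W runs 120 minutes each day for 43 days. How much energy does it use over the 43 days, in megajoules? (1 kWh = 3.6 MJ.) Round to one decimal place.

Runtime = 120 min × 43 = 5160 min = 86 h
Energy = 0.075 kW × 86 h = 6.45 kWh
= 6.45 × 3.6 MJ = 23.2 MJ

23.2 MJ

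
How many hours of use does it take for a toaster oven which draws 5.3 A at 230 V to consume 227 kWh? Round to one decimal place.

186.2 h

Power = 5.3 A × 230 V = 1219 W = 1.219 kW
Hours = 227 kWh ÷ 1.219 kW = 186.2 h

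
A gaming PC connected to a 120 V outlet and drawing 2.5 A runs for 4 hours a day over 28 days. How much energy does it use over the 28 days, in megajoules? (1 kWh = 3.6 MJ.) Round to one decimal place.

121.0 MJ

Power = 2.5 A × 120 V = 300 W = 0.3 kW
Runtime = 4 h/day × 28 days = 112 h
Energy = 0.3 kW × 112 h = 33.6 kWh
= 33.6 × 3.6 MJ = 121.0 MJ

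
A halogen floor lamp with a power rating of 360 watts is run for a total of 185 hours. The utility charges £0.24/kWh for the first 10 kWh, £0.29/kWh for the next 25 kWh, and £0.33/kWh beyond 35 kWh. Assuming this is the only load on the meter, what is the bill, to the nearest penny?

Energy = 0.36 kW × 185 h = 66.6 kWh
Tier 1 (0–10 kWh): 10 × £0.24 = £2.4
Tier 2 (10–35 kWh): 25 × £0.29 = £7.25
Above 35 kWh: 31.6 × £0.33 = £10.428
Bill = £20.08

£20.08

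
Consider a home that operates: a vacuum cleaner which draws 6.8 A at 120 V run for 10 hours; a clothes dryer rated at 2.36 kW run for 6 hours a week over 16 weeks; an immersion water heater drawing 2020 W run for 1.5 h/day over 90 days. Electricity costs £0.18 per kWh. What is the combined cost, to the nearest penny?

£91.34

vacuum cleaner: Power = 6.8 A × 120 V = 816 W = 0.816 kW
vacuum cleaner: 0.816 kW × 10 h = 8.16 kWh
clothes dryer: Runtime = 6 h/week × 16 weeks = 96 h
clothes dryer: 2.36 kW × 96 h = 226.56 kWh
immersion water heater: Runtime = 1.5 h/day × 90 days = 135 h
immersion water heater: 2.02 kW × 135 h = 272.7 kWh
Total energy = 507.42 kWh
Cost = 507.42 × £0.18 = £91.34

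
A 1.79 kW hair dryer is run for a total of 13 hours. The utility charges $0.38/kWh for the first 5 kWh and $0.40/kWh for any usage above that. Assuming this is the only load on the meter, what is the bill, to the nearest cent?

$9.21

Energy = 1.79 kW × 13 h = 23.27 kWh
Tier 1 (0–5 kWh): 5 × $0.38 = $1.9
Above 5 kWh: 18.27 × $0.40 = $7.308
Bill = $9.21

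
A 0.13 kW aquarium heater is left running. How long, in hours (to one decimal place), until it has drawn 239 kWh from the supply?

Hours = 239 kWh ÷ 0.13 kW = 1838.5 h

1838.5 h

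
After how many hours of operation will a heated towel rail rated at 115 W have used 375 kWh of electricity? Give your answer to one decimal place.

Hours = 375 kWh ÷ 0.115 kW = 3260.9 h

3260.9 h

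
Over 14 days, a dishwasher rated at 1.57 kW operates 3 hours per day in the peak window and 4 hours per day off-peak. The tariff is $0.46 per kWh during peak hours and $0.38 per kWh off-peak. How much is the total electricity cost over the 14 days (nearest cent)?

$63.74

Peak energy = 1.57 kW × 3 h × 14 = 65.94 kWh
Off-peak energy = 1.57 kW × 4 h × 14 = 87.92 kWh
Cost = 65.94 × $0.46 + 87.92 × $0.38 = $30.3324 + $33.4096 = $63.74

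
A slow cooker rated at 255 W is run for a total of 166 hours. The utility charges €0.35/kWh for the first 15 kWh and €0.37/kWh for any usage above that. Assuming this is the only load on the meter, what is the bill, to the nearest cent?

€15.36

Energy = 0.255 kW × 166 h = 42.33 kWh
Tier 1 (0–15 kWh): 15 × €0.35 = €5.25
Above 15 kWh: 27.33 × €0.37 = €10.1121
Bill = €15.36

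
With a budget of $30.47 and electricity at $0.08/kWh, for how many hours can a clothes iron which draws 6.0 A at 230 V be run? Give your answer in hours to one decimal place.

Power = 6.0 A × 230 V = 1380 W = 1.38 kW
Energy available = $30.47 ÷ $0.08/kWh = 380.875 kWh
Hours = 380.875 kWh ÷ 1.38 kW = 276.0 h

276.0 h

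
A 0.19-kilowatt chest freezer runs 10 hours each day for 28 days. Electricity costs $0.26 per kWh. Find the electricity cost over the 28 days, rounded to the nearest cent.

$13.83

Runtime = 10 h/day × 28 days = 280 h
Energy = 0.19 kW × 280 h = 53.2 kWh
Cost = 53.2 kWh × $0.26/kWh = $13.83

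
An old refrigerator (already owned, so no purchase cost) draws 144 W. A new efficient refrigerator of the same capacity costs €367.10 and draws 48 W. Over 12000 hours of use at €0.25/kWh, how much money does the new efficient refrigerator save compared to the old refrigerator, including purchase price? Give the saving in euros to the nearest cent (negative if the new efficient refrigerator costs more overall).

-€79.10

old refrigerator: €0.00 + (144/1000) kW × 12000 h × €0.25 = €0.00 + €432 = €432
new efficient refrigerator: €367.10 + (48/1000) kW × 12000 h × €0.25 = €367.10 + €144 = €511.1
Saving = €432 − €511.1 = −€79.1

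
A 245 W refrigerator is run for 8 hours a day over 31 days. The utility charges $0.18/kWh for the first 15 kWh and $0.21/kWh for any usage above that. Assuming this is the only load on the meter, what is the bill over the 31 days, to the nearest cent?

$12.31

Runtime = 8 h/day × 31 days = 248 h
Energy = 0.245 kW × 248 h = 60.76 kWh
Tier 1 (0–15 kWh): 15 × $0.18 = $2.7
Above 15 kWh: 45.76 × $0.21 = $9.6096
Bill = $12.31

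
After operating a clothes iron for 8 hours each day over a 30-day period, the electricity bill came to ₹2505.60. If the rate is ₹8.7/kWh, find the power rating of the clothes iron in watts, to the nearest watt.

1200 W

Energy = ₹2505.60 ÷ ₹8.7/kWh = 288 kWh
Runtime = 8 h/day × 30 days = 240 h
Power = 288 kWh ÷ 240 h = 1.2 kW = 1200 W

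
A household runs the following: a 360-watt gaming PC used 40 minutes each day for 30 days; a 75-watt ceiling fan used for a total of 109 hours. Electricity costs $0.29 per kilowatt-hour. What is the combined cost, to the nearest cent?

gaming PC: Runtime = 40 min × 30 = 1200 min = 20 h
gaming PC: 0.36 kW × 20 h = 7.2 kWh
ceiling fan: 0.075 kW × 109 h = 8.175 kWh
Total energy = 15.375 kWh
Cost = 15.375 × $0.29 = $4.46

$4.46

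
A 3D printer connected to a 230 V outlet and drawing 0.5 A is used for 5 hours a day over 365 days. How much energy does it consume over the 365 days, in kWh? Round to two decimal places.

Power = 0.5 A × 230 V = 115 W = 0.115 kW
Runtime = 5 h/day × 365 days = 1825 h
Energy = 0.115 kW × 1825 h = 209.875 kWh ≈ 209.88 kWh

209.88 kWh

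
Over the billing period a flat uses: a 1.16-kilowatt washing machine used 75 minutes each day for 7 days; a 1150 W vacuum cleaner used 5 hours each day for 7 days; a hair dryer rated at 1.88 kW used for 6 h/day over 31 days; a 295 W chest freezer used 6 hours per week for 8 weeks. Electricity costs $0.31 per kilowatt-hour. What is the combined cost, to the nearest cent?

$128.41

washing machine: Runtime = 75 min × 7 = 525 min = 8.75 h
washing machine: 1.16 kW × 8.75 h = 10.15 kWh
vacuum cleaner: Runtime = 5 h/day × 7 days = 35 h
vacuum cleaner: 1.15 kW × 35 h = 40.25 kWh
hair dryer: Runtime = 6 h/day × 31 days = 186 h
hair dryer: 1.88 kW × 186 h = 349.68 kWh
chest freezer: Runtime = 6 h/week × 8 weeks = 48 h
chest freezer: 0.295 kW × 48 h = 14.16 kWh
Total energy = 414.24 kWh
Cost = 414.24 × $0.31 = $128.41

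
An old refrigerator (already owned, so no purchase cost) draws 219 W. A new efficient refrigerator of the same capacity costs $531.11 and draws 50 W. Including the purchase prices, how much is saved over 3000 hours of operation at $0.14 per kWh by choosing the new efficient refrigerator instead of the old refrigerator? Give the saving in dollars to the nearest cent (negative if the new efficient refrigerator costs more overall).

old refrigerator: $0.00 + (219/1000) kW × 3000 h × $0.14 = $0.00 + $91.98 = $91.98
new efficient refrigerator: $531.11 + (50/1000) kW × 3000 h × $0.14 = $531.11 + $21 = $552.11
Saving = $91.98 − $552.11 = −$460.13

-$460.13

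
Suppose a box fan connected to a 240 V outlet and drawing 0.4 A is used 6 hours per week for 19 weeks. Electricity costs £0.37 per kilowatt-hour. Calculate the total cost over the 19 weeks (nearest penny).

Power = 0.4 A × 240 V = 96 W = 0.096 kW
Runtime = 6 h/week × 19 weeks = 114 h
Energy = 0.096 kW × 114 h = 10.944 kWh
Cost = 10.944 kWh × £0.37/kWh = £4.05

£4.05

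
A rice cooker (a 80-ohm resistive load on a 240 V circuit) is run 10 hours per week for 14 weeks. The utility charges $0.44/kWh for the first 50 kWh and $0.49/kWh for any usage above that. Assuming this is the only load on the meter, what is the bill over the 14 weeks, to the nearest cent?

$46.89

Power = V²/R = 240²/80 = 720 W = 0.72 kW
Runtime = 10 h/week × 14 weeks = 140 h
Energy = 0.72 kW × 140 h = 100.8 kWh
Tier 1 (0–50 kWh): 50 × $0.44 = $22
Above 50 kWh: 50.8 × $0.49 = $24.892
Bill = $46.89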